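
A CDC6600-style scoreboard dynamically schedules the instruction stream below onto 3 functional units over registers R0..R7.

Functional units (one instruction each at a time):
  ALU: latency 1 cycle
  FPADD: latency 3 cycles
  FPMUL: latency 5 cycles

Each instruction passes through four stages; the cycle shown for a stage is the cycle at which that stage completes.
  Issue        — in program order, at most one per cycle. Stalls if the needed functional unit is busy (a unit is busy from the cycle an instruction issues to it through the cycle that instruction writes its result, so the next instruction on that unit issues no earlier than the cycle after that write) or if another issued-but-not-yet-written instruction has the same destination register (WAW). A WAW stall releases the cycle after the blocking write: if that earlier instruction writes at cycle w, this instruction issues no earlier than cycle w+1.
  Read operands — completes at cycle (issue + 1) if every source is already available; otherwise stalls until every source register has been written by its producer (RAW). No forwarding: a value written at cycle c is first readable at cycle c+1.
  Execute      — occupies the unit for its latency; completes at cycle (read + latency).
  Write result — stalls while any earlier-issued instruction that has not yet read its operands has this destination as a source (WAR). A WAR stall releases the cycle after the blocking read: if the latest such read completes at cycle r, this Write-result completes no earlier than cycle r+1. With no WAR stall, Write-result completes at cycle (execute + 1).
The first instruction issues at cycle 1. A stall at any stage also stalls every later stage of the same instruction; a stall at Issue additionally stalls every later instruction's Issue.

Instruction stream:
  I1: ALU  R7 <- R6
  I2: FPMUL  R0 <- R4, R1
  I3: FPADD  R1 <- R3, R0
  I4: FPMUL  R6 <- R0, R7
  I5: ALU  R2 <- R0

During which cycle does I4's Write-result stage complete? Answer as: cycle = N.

c1: I1 dispatched to ALU
c2: I1 operands ready, I2 dispatched to FPMUL
c3: I1 complete, I2 operands ready, I3 dispatched to FPADD
c4: R7←I1
c8: I2 complete
c9: R0←I2
c10: I3 operands ready, I4 dispatched to FPMUL
c11: I4 operands ready, I5 dispatched to ALU
c12: I5 operands ready
c13: I3 complete, I5 complete
c14: R1←I3, R2←I5
c16: I4 complete
c17: R6←I4

cycle = 17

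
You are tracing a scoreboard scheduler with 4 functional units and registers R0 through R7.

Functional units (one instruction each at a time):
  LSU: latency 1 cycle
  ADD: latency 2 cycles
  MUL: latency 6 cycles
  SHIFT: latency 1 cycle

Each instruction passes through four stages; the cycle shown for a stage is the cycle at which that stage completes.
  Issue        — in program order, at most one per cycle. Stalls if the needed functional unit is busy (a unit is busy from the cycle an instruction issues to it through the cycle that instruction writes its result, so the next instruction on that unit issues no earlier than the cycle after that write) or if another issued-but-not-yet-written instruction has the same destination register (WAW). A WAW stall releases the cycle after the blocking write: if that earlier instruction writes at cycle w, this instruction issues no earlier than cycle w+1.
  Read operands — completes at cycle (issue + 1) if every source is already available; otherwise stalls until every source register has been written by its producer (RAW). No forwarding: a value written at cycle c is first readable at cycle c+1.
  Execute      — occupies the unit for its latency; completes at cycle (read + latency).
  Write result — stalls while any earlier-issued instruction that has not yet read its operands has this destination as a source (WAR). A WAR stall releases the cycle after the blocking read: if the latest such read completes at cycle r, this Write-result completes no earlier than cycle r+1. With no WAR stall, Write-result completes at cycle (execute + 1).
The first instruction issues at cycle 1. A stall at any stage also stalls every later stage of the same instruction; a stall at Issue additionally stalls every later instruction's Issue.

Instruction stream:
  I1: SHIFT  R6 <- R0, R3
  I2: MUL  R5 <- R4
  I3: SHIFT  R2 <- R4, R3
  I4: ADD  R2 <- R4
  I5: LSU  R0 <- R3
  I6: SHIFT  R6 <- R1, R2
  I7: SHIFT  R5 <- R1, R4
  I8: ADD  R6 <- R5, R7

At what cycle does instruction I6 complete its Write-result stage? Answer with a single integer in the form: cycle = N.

I1 -> (1, 2, 3, 4)
I2 -> (2, 3, 9, 10)
I3 -> (5, 6, 7, 8)  // struct: SHIFT busy until I1 writes@4
I4 -> (9, 10, 12, 13)  // WAW R2: wait I3 write@8
I5 -> (10, 11, 12, 13)
I6 -> (11, 14, 15, 16)  // RAW R2: wait I4 write@13
I7 -> (17, 18, 19, 20)  // struct: SHIFT busy until I6 writes@16
I8 -> (18, 21, 23, 24)  // RAW R5: wait I7 write@20

cycle = 16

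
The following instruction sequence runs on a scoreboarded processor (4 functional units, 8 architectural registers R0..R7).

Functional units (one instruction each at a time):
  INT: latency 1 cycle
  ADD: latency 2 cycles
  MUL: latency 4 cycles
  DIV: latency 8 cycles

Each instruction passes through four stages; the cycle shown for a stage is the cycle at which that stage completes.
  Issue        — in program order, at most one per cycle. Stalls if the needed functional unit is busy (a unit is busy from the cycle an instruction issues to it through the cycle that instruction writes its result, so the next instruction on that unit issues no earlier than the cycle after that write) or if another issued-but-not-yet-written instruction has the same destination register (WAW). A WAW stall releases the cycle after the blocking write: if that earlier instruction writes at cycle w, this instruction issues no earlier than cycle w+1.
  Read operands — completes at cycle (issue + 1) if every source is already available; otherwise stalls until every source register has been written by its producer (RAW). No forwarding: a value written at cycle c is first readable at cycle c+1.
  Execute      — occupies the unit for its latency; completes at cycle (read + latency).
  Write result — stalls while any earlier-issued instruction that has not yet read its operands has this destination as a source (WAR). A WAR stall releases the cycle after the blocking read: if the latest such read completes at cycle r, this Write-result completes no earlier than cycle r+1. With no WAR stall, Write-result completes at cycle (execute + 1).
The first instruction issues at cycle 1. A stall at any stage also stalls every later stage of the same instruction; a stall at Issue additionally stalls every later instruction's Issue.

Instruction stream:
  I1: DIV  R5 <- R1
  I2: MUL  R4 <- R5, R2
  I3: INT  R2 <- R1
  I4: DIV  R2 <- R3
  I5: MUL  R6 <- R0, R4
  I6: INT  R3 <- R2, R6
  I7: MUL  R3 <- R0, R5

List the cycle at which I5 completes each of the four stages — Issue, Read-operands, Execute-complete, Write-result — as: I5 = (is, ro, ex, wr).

I5 = (18, 19, 23, 24)

[1] I1 issues→DIV
[2] I1 reads · I2 issues→MUL
[3] I3 issues→INT
[4] I3 reads
[5] I3 exec-done
[10] I1 exec-done
[11] I1 writes R5
[12] I2 reads
[13] I3 writes R2
[14] I4 issues→DIV
[15] I4 reads
[16] I2 exec-done
[17] I2 writes R4
[18] I5 issues→MUL
[19] I5 reads · I6 issues→INT
[23] I4 exec-done · I5 exec-done
[24] I4 writes R2 · I5 writes R6
[25] I6 reads
[26] I6 exec-done
[27] I6 writes R3
[28] I7 issues→MUL
[29] I7 reads
[33] I7 exec-done
[34] I7 writes R3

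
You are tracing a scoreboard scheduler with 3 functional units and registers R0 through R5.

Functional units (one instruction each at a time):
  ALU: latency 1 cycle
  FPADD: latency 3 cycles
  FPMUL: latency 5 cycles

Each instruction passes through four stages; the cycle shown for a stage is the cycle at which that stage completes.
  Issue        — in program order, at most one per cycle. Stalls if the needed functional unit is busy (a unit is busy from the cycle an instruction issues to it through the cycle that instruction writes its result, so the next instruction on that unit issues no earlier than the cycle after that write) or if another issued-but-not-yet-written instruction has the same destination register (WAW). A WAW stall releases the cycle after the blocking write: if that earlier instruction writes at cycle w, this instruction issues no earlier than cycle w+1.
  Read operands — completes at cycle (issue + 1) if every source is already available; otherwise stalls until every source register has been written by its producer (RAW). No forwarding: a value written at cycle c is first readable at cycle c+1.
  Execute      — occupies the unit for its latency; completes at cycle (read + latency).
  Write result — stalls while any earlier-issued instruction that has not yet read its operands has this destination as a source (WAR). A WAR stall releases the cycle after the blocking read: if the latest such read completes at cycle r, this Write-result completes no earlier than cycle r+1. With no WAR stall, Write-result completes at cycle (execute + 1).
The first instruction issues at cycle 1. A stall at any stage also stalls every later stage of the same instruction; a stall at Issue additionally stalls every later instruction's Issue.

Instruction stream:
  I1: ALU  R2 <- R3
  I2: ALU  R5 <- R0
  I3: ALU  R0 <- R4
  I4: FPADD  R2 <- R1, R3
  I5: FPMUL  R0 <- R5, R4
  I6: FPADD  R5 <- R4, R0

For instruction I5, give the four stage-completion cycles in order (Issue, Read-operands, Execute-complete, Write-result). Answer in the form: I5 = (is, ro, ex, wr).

I5 = (13, 14, 19, 20)

  I1 | 1 | 2 | 3 | 4
  I2 | 5 | 6 | 7 | 8   struct: ALU busy until I1 writes@4
  I3 | 9 | 10 | 11 | 12   struct: ALU busy until I2 writes@8
  I4 | 10 | 11 | 14 | 15
  I5 | 13 | 14 | 19 | 20   WAW R0: wait I3 write@12
  I6 | 16 | 21 | 24 | 25   struct: FPADD busy until I4 writes@15 · RAW R0: wait I5 write@20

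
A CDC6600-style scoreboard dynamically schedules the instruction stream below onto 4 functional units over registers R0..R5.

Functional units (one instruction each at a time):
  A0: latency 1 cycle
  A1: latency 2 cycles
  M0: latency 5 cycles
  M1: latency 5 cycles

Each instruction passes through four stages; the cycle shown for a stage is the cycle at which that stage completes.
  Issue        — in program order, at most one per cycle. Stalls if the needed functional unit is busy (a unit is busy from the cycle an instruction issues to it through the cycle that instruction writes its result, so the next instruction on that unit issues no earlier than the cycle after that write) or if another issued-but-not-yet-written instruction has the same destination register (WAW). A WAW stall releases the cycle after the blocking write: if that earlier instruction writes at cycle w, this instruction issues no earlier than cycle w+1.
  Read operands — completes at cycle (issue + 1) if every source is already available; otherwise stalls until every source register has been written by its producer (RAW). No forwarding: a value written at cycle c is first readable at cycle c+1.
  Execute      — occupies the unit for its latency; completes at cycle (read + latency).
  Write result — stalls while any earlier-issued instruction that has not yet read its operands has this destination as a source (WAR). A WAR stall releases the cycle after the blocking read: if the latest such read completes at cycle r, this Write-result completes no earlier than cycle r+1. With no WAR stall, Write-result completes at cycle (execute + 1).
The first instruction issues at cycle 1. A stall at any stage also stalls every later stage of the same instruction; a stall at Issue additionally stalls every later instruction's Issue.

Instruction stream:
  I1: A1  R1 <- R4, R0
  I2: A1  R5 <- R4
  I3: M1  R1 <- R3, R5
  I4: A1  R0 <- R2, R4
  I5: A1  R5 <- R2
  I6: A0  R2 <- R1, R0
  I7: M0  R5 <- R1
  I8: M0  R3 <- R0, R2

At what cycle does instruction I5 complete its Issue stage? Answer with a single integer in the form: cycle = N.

cycle = 16

I1: IS=1 RO=2 EX=4 WR=5
I2: IS=6 RO=7 EX=9 WR=10  [struct: A1 busy until I1 writes@5]
I3: IS=7 RO=11 EX=16 WR=17  [RAW R5: wait I2 write@10]
I4: IS=11 RO=12 EX=14 WR=15  [struct: A1 busy until I2 writes@10]
I5: IS=16 RO=17 EX=19 WR=20  [struct: A1 busy until I4 writes@15]
I6: IS=17 RO=18 EX=19 WR=20
I7: IS=21 RO=22 EX=27 WR=28  [WAW R5: wait I5 write@20]
I8: IS=29 RO=30 EX=35 WR=36  [struct: M0 busy until I7 writes@28]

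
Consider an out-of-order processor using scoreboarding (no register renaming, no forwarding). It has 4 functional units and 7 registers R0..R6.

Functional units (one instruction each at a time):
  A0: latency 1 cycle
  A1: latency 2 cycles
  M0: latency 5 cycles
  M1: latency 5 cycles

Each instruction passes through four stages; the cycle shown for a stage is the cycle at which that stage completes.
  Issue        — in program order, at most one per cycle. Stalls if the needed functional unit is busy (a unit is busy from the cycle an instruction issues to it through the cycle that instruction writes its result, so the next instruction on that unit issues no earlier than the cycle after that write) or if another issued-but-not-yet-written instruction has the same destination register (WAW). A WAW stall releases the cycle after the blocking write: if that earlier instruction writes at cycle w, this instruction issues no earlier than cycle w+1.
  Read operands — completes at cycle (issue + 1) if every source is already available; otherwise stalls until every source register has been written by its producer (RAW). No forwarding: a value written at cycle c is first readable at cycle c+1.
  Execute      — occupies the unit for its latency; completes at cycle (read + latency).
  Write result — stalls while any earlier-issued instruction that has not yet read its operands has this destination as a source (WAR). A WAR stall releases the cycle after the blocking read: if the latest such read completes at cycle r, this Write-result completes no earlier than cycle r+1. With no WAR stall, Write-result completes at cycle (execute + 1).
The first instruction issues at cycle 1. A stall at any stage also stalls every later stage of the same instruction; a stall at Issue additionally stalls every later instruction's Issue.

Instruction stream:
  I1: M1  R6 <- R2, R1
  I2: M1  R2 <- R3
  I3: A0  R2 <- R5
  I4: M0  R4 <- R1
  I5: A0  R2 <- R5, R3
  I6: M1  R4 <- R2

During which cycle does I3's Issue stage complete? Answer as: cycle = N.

I1 -> (1, 2, 7, 8)
I2 -> (9, 10, 15, 16)  // struct: M1 busy until I1 writes@8
I3 -> (17, 18, 19, 20)  // WAW R2: wait I2 write@16
I4 -> (18, 19, 24, 25)
I5 -> (21, 22, 23, 24)  // struct: A0 busy until I3 writes@20
I6 -> (26, 27, 32, 33)  // WAW R4: wait I4 write@25

cycle = 17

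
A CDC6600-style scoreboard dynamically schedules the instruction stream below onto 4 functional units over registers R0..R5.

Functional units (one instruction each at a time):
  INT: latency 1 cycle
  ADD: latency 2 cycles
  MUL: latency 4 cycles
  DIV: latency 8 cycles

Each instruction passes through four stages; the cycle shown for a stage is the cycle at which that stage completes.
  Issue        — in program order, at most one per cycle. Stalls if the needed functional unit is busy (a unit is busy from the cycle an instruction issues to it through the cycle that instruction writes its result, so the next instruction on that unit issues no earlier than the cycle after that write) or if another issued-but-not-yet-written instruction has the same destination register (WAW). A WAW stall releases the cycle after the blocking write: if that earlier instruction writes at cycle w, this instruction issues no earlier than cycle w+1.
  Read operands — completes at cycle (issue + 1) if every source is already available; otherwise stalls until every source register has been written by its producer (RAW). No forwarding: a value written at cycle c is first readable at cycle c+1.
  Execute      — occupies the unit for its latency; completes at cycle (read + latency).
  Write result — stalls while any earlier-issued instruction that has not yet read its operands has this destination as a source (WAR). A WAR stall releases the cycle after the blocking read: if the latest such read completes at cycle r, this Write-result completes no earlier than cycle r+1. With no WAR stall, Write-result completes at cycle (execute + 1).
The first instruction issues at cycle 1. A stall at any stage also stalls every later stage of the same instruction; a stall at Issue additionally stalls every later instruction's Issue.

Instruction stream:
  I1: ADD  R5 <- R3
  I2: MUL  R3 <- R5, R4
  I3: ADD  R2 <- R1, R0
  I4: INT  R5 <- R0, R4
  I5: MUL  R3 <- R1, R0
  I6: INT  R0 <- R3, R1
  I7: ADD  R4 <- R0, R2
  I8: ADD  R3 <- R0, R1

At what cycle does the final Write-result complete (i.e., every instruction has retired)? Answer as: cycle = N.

cycle = 30

I1 -> (1, 2, 4, 5)
I2 -> (2, 6, 10, 11)  // RAW R5: wait I1 write@5
I3 -> (6, 7, 9, 10)  // struct: ADD busy until I1 writes@5
I4 -> (7, 8, 9, 10)
I5 -> (12, 13, 17, 18)  // struct: MUL busy until I2 writes@11
I6 -> (13, 19, 20, 21)  // RAW R3: wait I5 write@18
I7 -> (14, 22, 24, 25)  // RAW R0: wait I6 write@21
I8 -> (26, 27, 29, 30)  // struct: ADD busy until I7 writes@25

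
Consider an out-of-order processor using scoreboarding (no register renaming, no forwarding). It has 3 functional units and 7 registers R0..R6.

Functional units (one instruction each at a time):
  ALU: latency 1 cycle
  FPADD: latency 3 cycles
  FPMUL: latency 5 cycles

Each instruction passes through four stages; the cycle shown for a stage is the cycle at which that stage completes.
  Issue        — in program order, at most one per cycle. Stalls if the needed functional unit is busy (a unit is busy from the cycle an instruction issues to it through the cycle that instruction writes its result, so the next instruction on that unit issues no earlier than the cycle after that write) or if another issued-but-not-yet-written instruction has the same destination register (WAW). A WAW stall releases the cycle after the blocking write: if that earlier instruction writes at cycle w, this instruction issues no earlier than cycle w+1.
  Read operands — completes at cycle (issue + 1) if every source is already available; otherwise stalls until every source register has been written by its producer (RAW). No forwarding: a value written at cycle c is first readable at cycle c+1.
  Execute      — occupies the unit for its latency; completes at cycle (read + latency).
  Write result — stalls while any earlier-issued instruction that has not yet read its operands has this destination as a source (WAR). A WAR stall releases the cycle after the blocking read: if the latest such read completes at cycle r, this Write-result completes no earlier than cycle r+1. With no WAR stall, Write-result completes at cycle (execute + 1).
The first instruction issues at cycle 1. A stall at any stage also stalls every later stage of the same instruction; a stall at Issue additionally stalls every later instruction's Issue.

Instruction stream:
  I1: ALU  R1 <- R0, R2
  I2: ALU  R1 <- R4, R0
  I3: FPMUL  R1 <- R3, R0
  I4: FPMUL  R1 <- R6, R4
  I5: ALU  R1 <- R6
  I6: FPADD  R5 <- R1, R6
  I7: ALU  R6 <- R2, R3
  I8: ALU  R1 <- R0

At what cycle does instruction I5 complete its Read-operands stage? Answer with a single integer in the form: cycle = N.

cycle = 26

cycle 1: issue I1 (ALU)
cycle 2: I1 read-ops
cycle 3: I1 finished on ALU
cycle 4: I1→R1
cycle 5: issue I2 (ALU)
cycle 6: I2 read-ops
cycle 7: I2 finished on ALU
cycle 8: I2→R1
cycle 9: issue I3 (FPMUL)
cycle 10: I3 read-ops
cycle 15: I3 finished on FPMUL
cycle 16: I3→R1
cycle 17: issue I4 (FPMUL)
cycle 18: I4 read-ops
cycle 23: I4 finished on FPMUL
cycle 24: I4→R1
cycle 25: issue I5 (ALU)
cycle 26: I5 read-ops; issue I6 (FPADD)
cycle 27: I5 finished on ALU
cycle 28: I5→R1
cycle 29: I6 read-ops; issue I7 (ALU)
cycle 30: I7 read-ops
cycle 31: I7 finished on ALU
cycle 32: I6 finished on FPADD; I7→R6
cycle 33: I6→R5; issue I8 (ALU)
cycle 34: I8 read-ops
cycle 35: I8 finished on ALU
cycle 36: I8→R1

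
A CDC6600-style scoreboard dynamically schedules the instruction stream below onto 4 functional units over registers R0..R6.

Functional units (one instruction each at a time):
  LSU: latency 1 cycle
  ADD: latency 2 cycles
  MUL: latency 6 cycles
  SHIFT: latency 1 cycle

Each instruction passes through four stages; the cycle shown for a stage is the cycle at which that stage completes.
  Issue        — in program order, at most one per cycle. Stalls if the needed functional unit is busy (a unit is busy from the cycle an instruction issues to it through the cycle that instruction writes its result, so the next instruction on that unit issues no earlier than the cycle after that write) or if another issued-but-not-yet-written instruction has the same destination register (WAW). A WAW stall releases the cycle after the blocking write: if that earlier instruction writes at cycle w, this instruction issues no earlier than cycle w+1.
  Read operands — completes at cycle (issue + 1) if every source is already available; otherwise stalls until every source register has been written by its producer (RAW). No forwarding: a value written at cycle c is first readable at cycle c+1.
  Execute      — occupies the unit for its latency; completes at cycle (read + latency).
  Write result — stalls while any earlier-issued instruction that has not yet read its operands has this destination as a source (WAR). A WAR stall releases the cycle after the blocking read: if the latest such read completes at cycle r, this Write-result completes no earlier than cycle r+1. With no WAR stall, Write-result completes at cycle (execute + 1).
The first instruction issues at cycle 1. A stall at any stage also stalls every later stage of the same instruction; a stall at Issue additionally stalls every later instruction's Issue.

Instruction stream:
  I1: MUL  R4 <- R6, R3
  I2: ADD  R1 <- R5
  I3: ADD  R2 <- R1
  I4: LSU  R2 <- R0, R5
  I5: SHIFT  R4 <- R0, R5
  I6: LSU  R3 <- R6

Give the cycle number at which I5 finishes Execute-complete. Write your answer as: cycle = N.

t=1  I1 issues→MUL
t=2  I1 reads | I2 issues→ADD
t=3  I2 reads
t=5  I2 exec-done
t=6  I2 writes R1
t=7  I3 issues→ADD
t=8  I1 exec-done | I3 reads
t=9  I1 writes R4
t=10  I3 exec-done
t=11  I3 writes R2
t=12  I4 issues→LSU
t=13  I4 reads | I5 issues→SHIFT
t=14  I4 exec-done | I5 reads
t=15  I4 writes R2 | I5 exec-done
t=16  I5 writes R4 | I6 issues→LSU
t=17  I6 reads
t=18  I6 exec-done
t=19  I6 writes R3

cycle = 15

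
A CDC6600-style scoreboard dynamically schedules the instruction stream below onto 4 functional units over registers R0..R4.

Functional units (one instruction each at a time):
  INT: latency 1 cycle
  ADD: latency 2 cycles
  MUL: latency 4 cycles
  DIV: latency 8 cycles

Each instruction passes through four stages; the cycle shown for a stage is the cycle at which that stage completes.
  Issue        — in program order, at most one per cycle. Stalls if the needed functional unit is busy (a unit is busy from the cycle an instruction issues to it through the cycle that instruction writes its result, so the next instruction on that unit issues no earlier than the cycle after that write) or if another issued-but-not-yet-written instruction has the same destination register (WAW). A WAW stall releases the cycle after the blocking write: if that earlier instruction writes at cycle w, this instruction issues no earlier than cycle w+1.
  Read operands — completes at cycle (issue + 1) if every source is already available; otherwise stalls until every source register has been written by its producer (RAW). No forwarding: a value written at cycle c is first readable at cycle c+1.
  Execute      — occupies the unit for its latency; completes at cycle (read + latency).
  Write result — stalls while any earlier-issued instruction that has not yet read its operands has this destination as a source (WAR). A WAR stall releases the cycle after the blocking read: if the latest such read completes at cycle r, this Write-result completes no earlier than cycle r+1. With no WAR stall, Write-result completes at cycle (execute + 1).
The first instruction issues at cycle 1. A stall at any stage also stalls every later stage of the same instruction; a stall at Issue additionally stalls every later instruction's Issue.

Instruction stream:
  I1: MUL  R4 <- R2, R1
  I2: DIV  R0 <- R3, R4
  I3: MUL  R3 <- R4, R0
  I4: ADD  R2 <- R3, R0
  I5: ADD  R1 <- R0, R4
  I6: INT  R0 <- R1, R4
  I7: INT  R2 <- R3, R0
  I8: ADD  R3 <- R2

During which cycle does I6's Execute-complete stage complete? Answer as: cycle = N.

[1] I1→MUL
[2] I1 RO | I2→DIV
[6] I1 EX
[7] I1 WR R4
[8] I2 RO | I3→MUL
[9] I4→ADD
[16] I2 EX
[17] I2 WR R0
[18] I3 RO
[22] I3 EX
[23] I3 WR R3
[24] I4 RO
[26] I4 EX
[27] I4 WR R2
[28] I5→ADD
[29] I5 RO | I6→INT
[31] I5 EX
[32] I5 WR R1
[33] I6 RO
[34] I6 EX
[35] I6 WR R0
[36] I7→INT
[37] I7 RO | I8→ADD
[38] I7 EX
[39] I7 WR R2
[40] I8 RO
[42] I8 EX
[43] I8 WR R3

cycle = 34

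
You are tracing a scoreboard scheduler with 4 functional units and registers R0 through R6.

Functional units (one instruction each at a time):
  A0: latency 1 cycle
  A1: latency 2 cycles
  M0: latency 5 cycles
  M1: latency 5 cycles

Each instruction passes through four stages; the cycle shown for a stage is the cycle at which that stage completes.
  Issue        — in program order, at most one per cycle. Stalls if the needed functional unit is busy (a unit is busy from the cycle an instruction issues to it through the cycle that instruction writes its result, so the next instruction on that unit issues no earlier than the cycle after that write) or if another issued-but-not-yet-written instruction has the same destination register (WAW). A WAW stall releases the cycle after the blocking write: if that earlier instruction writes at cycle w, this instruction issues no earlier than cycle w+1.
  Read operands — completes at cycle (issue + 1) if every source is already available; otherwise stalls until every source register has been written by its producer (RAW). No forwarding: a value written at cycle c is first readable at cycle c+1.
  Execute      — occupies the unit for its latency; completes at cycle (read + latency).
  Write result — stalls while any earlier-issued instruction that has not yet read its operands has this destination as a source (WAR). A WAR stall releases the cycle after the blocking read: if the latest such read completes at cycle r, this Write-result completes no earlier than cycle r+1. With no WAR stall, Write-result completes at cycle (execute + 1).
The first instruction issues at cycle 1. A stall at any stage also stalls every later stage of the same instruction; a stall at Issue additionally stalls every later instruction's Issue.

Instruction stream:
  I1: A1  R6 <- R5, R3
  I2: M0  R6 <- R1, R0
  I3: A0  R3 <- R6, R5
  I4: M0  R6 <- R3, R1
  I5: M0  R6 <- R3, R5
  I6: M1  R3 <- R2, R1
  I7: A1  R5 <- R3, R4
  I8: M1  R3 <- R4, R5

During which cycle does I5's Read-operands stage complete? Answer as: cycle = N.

cycle = 25

[1] I1 dispatched to A1
[2] I1 operands ready
[4] I1 complete
[5] R6←I1
[6] I2 dispatched to M0
[7] I2 operands ready; I3 dispatched to A0
[12] I2 complete
[13] R6←I2
[14] I3 operands ready; I4 dispatched to M0
[15] I3 complete
[16] R3←I3
[17] I4 operands ready
[22] I4 complete
[23] R6←I4
[24] I5 dispatched to M0
[25] I5 operands ready; I6 dispatched to M1
[26] I6 operands ready; I7 dispatched to A1
[30] I5 complete
[31] R6←I5; I6 complete
[32] R3←I6
[33] I7 operands ready; I8 dispatched to M1
[35] I7 complete
[36] R5←I7
[37] I8 operands ready
[42] I8 complete
[43] R3←I8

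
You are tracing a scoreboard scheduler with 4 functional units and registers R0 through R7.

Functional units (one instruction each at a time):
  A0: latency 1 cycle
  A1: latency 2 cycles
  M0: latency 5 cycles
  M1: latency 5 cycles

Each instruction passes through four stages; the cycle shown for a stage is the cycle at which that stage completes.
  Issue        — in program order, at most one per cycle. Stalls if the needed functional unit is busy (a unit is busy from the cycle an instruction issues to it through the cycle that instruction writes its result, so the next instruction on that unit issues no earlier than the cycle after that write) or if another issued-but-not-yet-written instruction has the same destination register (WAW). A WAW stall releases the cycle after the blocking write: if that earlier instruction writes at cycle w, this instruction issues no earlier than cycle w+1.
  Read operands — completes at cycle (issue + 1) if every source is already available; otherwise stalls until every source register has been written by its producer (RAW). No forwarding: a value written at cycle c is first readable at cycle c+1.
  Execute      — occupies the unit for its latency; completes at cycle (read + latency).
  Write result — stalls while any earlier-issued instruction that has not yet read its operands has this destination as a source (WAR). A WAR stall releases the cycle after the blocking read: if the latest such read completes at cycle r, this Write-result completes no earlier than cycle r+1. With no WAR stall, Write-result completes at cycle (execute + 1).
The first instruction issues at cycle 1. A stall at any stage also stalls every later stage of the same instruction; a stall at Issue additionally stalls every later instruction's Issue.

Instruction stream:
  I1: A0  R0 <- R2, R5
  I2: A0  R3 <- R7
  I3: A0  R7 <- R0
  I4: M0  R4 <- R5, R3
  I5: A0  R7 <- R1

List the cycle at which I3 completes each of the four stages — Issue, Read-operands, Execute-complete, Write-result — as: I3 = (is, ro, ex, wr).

t=1  I1→A0
t=2  I1 RO
t=3  I1 EX
t=4  I1 WR R0
t=5  I2→A0
t=6  I2 RO
t=7  I2 EX
t=8  I2 WR R3
t=9  I3→A0
t=10  I3 RO; I4→M0
t=11  I3 EX; I4 RO
t=12  I3 WR R7
t=13  I5→A0
t=14  I5 RO
t=15  I5 EX
t=16  I4 EX; I5 WR R7
t=17  I4 WR R4

I3 = (9, 10, 11, 12)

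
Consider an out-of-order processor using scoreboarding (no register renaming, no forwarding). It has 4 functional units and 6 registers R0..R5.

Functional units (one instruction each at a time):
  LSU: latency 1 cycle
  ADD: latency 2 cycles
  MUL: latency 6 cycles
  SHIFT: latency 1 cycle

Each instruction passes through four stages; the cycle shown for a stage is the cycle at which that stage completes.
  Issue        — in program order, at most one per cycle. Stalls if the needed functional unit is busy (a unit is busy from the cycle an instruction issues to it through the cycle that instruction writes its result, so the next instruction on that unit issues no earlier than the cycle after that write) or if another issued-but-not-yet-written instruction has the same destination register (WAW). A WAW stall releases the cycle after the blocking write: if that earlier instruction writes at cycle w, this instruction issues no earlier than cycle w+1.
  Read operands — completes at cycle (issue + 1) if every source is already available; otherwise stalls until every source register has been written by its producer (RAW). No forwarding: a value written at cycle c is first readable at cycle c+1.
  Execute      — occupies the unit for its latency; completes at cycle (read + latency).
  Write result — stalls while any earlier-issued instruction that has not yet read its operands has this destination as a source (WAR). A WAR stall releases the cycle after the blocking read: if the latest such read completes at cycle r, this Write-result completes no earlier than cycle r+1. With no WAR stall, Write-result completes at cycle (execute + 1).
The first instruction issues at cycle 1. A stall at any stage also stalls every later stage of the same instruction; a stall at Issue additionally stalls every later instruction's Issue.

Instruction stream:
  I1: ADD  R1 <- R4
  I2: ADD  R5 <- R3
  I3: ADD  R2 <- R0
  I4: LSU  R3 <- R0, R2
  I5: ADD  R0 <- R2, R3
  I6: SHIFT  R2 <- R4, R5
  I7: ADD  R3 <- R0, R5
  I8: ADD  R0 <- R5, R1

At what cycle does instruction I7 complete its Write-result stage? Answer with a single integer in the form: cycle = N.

I1 -> (1, 2, 4, 5)
I2 -> (6, 7, 9, 10)  // struct: ADD busy until I1 writes@5
I3 -> (11, 12, 14, 15)  // struct: ADD busy until I2 writes@10
I4 -> (12, 16, 17, 18)  // RAW R2: wait I3 write@15
I5 -> (16, 19, 21, 22)  // struct: ADD busy until I3 writes@15, RAW R3: wait I4 write@18
I6 -> (17, 18, 19, 20)
I7 -> (23, 24, 26, 27)  // struct: ADD busy until I5 writes@22
I8 -> (28, 29, 31, 32)  // struct: ADD busy until I7 writes@27

cycle = 27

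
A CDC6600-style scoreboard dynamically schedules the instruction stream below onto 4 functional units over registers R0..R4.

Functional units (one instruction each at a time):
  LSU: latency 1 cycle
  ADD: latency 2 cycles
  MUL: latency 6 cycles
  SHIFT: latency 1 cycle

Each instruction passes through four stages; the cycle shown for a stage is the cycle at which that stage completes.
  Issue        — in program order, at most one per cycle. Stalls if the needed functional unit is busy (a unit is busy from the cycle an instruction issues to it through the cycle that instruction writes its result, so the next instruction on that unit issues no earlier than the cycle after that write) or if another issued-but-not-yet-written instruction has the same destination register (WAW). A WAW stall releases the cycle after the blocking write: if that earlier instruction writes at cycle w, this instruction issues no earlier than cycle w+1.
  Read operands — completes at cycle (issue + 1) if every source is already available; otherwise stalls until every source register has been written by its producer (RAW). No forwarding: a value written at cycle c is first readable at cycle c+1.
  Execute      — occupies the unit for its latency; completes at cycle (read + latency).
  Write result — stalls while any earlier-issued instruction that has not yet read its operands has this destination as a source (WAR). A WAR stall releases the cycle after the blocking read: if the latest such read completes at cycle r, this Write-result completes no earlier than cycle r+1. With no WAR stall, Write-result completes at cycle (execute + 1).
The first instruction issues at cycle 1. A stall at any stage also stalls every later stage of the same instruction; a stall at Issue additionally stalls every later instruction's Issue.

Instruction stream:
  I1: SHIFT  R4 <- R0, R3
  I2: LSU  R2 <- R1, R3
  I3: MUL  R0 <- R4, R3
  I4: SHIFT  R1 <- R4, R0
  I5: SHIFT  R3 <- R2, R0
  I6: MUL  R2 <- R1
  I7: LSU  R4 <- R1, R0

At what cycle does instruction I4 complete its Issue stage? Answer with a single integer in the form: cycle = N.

[1] I1 issues→SHIFT
[2] I1 reads | I2 issues→LSU
[3] I1 exec-done | I2 reads | I3 issues→MUL
[4] I1 writes R4 | I2 exec-done
[5] I2 writes R2 | I3 reads | I4 issues→SHIFT
[11] I3 exec-done
[12] I3 writes R0
[13] I4 reads
[14] I4 exec-done
[15] I4 writes R1
[16] I5 issues→SHIFT
[17] I5 reads | I6 issues→MUL
[18] I5 exec-done | I6 reads | I7 issues→LSU
[19] I5 writes R3 | I7 reads
[20] I7 exec-done
[21] I7 writes R4
[24] I6 exec-done
[25] I6 writes R2

cycle = 5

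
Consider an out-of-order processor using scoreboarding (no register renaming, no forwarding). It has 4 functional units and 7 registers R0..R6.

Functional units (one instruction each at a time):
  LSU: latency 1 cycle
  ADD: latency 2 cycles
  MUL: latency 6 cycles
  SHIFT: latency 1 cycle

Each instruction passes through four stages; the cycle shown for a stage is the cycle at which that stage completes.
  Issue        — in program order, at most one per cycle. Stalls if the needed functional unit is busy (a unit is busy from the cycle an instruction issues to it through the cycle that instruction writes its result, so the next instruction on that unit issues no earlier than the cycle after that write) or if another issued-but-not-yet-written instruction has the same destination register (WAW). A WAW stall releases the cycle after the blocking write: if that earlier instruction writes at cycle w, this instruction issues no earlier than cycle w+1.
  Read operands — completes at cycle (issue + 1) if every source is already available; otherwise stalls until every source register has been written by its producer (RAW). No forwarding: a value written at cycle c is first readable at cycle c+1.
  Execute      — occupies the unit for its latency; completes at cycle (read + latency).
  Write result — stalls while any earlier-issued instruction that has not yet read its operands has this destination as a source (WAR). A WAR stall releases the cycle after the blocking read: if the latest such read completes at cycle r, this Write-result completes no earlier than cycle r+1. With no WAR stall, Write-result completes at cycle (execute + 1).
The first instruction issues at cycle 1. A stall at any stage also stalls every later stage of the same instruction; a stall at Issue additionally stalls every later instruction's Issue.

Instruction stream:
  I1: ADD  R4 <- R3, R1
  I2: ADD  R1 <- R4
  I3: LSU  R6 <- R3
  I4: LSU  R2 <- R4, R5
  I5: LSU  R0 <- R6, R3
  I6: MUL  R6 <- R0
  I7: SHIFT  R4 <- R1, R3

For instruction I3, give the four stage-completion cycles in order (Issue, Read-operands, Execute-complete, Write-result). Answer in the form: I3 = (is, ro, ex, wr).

I3 = (7, 8, 9, 10)

[1] issue I1 (ADD)
[2] I1 read-ops
[4] I1 finished on ADD
[5] I1→R4
[6] issue I2 (ADD)
[7] I2 read-ops, issue I3 (LSU)
[8] I3 read-ops
[9] I2 finished on ADD, I3 finished on LSU
[10] I2→R1, I3→R6
[11] issue I4 (LSU)
[12] I4 read-ops
[13] I4 finished on LSU
[14] I4→R2
[15] issue I5 (LSU)
[16] I5 read-ops, issue I6 (MUL)
[17] I5 finished on LSU, issue I7 (SHIFT)
[18] I5→R0, I7 read-ops
[19] I6 read-ops, I7 finished on SHIFT
[20] I7→R4
[25] I6 finished on MUL
[26] I6→R6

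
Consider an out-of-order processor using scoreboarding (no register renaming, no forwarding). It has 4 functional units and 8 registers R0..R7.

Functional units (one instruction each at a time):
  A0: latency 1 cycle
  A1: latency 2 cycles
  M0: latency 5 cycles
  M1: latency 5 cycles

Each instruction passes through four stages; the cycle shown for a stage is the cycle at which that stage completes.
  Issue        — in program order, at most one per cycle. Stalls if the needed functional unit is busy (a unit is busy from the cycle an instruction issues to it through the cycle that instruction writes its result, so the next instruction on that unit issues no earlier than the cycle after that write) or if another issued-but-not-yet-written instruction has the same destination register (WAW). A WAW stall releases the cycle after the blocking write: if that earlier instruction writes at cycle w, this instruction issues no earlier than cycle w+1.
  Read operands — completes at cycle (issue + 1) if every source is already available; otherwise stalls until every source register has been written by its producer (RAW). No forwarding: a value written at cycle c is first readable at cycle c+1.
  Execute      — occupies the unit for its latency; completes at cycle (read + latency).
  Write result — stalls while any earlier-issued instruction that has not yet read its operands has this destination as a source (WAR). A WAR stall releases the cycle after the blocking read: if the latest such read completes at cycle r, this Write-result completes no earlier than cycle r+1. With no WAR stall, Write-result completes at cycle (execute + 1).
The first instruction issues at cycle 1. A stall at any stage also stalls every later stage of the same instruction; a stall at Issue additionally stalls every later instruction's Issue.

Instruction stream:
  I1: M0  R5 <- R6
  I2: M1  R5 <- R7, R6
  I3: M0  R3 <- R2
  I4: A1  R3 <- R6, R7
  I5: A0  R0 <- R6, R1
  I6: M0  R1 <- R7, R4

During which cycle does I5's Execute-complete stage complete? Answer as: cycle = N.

cycle = 21

I1  is:1  ro:2  ex:7  wr:8
I2  is:9  ro:10  ex:15  wr:16  — WAW R5: wait I1 write@8
I3  is:10  ro:11  ex:16  wr:17
I4  is:18  ro:19  ex:21  wr:22  — WAW R3: wait I3 write@17
I5  is:19  ro:20  ex:21  wr:22
I6  is:20  ro:21  ex:26  wr:27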